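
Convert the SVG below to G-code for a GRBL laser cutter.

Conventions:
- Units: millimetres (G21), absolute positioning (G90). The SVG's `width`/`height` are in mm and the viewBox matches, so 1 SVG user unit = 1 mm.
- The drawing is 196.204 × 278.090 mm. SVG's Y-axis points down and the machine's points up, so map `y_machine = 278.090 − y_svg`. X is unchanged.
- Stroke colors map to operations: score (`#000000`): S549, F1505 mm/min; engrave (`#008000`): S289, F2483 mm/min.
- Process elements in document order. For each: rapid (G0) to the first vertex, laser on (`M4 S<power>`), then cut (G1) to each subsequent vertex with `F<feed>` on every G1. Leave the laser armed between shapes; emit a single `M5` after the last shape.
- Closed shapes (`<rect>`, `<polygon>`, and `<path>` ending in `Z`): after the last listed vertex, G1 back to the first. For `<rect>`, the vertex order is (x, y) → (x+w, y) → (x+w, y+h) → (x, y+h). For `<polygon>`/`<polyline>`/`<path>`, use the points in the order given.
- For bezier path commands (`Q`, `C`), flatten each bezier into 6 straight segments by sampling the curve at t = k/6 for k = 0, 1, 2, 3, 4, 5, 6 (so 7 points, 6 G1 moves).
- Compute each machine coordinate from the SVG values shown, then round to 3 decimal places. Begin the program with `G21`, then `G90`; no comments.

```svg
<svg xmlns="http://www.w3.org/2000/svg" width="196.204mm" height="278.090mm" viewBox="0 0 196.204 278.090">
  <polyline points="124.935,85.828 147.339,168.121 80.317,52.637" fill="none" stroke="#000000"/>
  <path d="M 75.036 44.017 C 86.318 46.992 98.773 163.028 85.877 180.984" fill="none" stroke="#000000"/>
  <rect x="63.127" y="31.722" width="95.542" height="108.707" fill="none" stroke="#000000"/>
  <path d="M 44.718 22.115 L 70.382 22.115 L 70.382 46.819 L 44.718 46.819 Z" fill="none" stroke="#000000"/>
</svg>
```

G21
G90
G0 X124.935 Y192.262
M4 S549
G1 X147.339 Y109.969 F1505
G1 X80.317 Y225.453 F1505
G0 X75.036 Y234.073
M4 S549
G1 X80.652 Y224.141 F1505
G1 X85.727 Y201.231 F1505
G1 X89.523 Y171.207 F1505
G1 X91.305 Y139.935 F1505
G1 X90.335 Y113.280 F1505
G1 X85.877 Y97.106 F1505
G0 X63.127 Y246.368
M4 S549
G1 X158.669 Y246.368 F1505
G1 X158.669 Y137.661 F1505
G1 X63.127 Y137.661 F1505
G1 X63.127 Y246.368 F1505
G0 X44.718 Y255.975
M4 S549
G1 X70.382 Y255.975 F1505
G1 X70.382 Y231.271 F1505
G1 X44.718 Y231.271 F1505
G1 X44.718 Y255.975 F1505
M5

Since the viewBox matches the mm dimensions, user units are millimetres directly. The only transform is the Y-flip y_m = 278.090 − y_svg.

Shape 1 is a open polyline drawn with `<polyline>`. Its stroke #000000 means score at S549, F1505. After flipping Y the toolpath is (124.935,192.262) → (147.339,109.969) → (80.317,225.453).

Shape 2 is a cubic bezier drawn with `<path>`. Its stroke #000000 means score at S549, F1505. After flipping Y the toolpath is (75.036,234.073) → (80.652,224.141) → (85.727,201.231) → (89.523,171.207) → (91.305,139.935) → (90.335,113.280) → (85.877,97.106).

Shape 3 is a rectangle drawn with `<rect>`. Its stroke #000000 means score at S549, F1505. After flipping Y the toolpath is (63.127,246.368) → (158.669,246.368) → (158.669,137.661) → (63.127,137.661) → (63.127,246.368), returning to the start.

Shape 4 is a rectangle drawn with `<path>`. Its stroke #000000 means score at S549, F1505. After flipping Y the toolpath is (44.718,255.975) → (70.382,255.975) → (70.382,231.271) → (44.718,231.271) → (44.718,255.975), returning to the start.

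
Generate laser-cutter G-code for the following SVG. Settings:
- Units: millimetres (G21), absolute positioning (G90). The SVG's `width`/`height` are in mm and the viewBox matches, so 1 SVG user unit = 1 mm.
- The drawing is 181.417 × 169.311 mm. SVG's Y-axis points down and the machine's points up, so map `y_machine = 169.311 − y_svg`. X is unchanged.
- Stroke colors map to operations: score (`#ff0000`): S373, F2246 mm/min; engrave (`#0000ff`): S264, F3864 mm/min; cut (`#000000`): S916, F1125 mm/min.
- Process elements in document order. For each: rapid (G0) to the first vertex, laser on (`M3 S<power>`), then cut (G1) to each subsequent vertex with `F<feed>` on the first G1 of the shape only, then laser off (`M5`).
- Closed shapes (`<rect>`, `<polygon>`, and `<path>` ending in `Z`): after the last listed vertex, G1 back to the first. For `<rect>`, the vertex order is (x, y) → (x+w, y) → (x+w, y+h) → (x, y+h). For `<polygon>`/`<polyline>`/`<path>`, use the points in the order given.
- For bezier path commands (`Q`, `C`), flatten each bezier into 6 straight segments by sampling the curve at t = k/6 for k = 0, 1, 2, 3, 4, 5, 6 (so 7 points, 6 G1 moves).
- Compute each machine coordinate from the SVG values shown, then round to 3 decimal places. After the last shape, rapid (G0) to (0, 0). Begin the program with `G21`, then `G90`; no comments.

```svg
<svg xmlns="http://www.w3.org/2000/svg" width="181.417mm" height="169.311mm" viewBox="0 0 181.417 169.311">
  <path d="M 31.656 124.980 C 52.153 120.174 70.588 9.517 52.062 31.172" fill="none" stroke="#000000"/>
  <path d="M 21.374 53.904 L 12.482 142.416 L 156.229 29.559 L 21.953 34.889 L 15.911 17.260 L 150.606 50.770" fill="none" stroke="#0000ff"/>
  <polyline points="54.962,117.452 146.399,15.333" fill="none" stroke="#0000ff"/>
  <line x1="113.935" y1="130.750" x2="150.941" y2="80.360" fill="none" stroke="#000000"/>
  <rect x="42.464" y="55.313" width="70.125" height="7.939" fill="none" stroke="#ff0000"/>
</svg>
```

1 u = 1 mm; y_m = 169.311 − y.

[1] `<path>` cubic bezier, #000000→cut S916 F1125: (31.656,44.331) → (41.571,54.452) → (50.173,75.600) → (56.493,101.158) → (59.560,124.511) → (58.406,139.043) → (52.062,138.139)

[2] `<path>` open polyline, #0000ff→engrave S264 F3864: (21.374,115.407) → (12.482,26.895) → (156.229,139.752) → (21.953,134.422) → (15.911,152.051) → (150.606,118.541)

[3] `<polyline>` line segment, #0000ff→engrave S264 F3864: (54.962,51.859) → (146.399,153.978)

[4] `<line>` line segment, #000000→cut S916 F1125: (113.935,38.561) → (150.941,88.951)

[5] `<rect>` rectangle, #ff0000→score S373 F2246: (42.464,113.998) → (112.589,113.998) → (112.589,106.059) → (42.464,106.059) → (42.464,113.998) (closed)

G21
G90
G0 X31.656 Y44.331
M3 S916
G1 X41.571 Y54.452 F1125
G1 X50.173 Y75.600
G1 X56.493 Y101.158
G1 X59.560 Y124.511
G1 X58.406 Y139.043
G1 X52.062 Y138.139
M5
G0 X21.374 Y115.407
M3 S264
G1 X12.482 Y26.895 F3864
G1 X156.229 Y139.752
G1 X21.953 Y134.422
G1 X15.911 Y152.051
G1 X150.606 Y118.541
M5
G0 X54.962 Y51.859
M3 S264
G1 X146.399 Y153.978 F3864
M5
G0 X113.935 Y38.561
M3 S916
G1 X150.941 Y88.951 F1125
M5
G0 X42.464 Y113.998
M3 S373
G1 X112.589 Y113.998 F2246
G1 X112.589 Y106.059
G1 X42.464 Y106.059
G1 X42.464 Y113.998
M5
G0 X0.000 Y0.000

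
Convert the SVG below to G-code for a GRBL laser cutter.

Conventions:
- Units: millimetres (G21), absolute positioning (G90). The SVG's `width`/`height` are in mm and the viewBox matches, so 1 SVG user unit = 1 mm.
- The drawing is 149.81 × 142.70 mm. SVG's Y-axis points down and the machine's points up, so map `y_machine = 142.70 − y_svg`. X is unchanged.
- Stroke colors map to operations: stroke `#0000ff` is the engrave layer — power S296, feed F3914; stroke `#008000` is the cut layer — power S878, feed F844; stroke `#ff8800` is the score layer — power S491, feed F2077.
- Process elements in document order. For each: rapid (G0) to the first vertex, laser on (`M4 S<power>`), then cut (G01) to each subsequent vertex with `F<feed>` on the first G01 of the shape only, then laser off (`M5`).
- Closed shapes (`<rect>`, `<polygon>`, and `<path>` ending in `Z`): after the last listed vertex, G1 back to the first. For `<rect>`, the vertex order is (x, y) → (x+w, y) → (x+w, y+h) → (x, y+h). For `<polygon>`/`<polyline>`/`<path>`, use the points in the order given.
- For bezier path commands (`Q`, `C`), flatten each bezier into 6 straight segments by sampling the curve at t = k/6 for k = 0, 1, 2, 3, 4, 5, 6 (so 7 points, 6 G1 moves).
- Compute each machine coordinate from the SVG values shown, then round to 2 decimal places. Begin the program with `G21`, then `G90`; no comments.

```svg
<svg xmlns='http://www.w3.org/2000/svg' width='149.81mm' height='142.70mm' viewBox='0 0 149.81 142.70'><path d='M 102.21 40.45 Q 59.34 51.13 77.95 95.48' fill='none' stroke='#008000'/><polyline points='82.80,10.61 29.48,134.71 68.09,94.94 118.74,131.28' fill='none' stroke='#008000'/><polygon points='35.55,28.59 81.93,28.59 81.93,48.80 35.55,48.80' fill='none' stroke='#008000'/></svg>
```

G21
G90
G0 X102.21 Y102.25
M4 S878
G01 X89.63 Y97.75 F844
G01 X80.46 Y91.39
G01 X74.71 Y83.15
G01 X72.37 Y73.05
G01 X73.45 Y61.07
G01 X77.95 Y47.22
M5
G0 X82.80 Y132.09
M4 S878
G01 X29.48 Y7.99 F844
G01 X68.09 Y47.76
G01 X118.74 Y11.42
M5
G0 X35.55 Y114.11
M4 S878
G01 X81.93 Y114.11 F844
G01 X81.93 Y93.90
G01 X35.55 Y93.90
G01 X35.55 Y114.11
M5

Since the viewBox matches the mm dimensions, user units are millimetres directly. The only transform is the Y-flip y_m = 142.70 − y_svg.

Shape 1 is a quadratic bezier drawn with `<path>`. Its stroke #008000 means cut at S878, F844. After flipping Y the toolpath is (102.21,102.25) → (89.63,97.75) → (80.46,91.39) → (74.71,83.15) → (72.37,73.05) → (73.45,61.07) → (77.95,47.22).

Shape 2 is a open polyline drawn with `<polyline>`. Its stroke #008000 means cut at S878, F844. After flipping Y the toolpath is (82.80,132.09) → (29.48,7.99) → (68.09,47.76) → (118.74,11.42).

Shape 3 is a rectangle drawn with `<polygon>`. Its stroke #008000 means cut at S878, F844. After flipping Y the toolpath is (35.55,114.11) → (81.93,114.11) → (81.93,93.90) → (35.55,93.90) → (35.55,114.11), returning to the start.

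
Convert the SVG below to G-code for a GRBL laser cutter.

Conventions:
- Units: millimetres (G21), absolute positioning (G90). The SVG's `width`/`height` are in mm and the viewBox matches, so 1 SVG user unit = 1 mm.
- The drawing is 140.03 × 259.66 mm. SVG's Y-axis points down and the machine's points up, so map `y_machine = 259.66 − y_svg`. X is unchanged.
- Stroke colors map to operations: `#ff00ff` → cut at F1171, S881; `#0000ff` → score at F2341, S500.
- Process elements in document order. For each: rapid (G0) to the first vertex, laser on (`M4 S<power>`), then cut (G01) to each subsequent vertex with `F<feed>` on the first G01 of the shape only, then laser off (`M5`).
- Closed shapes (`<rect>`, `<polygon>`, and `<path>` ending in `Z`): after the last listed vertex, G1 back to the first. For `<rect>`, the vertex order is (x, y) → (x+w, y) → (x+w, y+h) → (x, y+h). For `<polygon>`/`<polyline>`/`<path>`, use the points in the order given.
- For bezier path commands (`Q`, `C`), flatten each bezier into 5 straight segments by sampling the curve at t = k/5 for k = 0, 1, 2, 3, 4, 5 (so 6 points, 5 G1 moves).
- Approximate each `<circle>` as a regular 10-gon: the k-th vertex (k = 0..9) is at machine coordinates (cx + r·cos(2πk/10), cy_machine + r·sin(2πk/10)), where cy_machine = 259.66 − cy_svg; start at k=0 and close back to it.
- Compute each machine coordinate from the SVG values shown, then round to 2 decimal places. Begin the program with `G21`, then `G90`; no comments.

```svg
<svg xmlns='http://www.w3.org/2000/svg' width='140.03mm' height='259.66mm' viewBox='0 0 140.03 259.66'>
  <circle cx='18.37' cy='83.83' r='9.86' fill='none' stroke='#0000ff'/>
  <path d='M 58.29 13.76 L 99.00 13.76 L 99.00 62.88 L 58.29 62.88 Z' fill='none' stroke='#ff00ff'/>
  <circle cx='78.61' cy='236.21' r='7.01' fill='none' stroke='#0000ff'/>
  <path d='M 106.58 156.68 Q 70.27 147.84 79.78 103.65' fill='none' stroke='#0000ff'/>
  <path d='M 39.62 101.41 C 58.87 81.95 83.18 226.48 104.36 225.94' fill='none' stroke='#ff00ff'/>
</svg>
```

Since the viewBox matches the mm dimensions, user units are millimetres directly. The only transform is the Y-flip y_m = 259.66 − y_svg.

Shape 1 is a circle drawn with `<circle>`. Its stroke #0000ff means score at S500, F2341. After flipping Y the toolpath is (28.23,175.83) → (26.35,181.63) → (21.42,185.21) → (15.32,185.21) → (10.39,181.63) → (8.51,175.83) → (10.39,170.03) → (15.32,166.45) → (21.42,166.45) → (26.35,170.03) → (28.23,175.83), returning to the start.

Shape 2 is a rectangle drawn with `<path>`. Its stroke #ff00ff means cut at S881, F1171. After flipping Y the toolpath is (58.29,245.90) → (99.00,245.90) → (99.00,196.78) → (58.29,196.78) → (58.29,245.90), returning to the start.

Shape 3 is a circle drawn with `<circle>`. Its stroke #0000ff means score at S500, F2341. After flipping Y the toolpath is (85.62,23.45) → (84.28,27.57) → (80.78,30.12) → (76.44,30.12) → (72.94,27.57) → (71.60,23.45) → (72.94,19.33) → (76.44,16.78) → (80.78,16.78) → (84.28,19.33) → (85.62,23.45), returning to the start.

Shape 4 is a quadratic bezier drawn with `<path>`. Its stroke #0000ff means score at S500, F2341. After flipping Y the toolpath is (106.58,102.98) → (93.89,107.93) → (84.86,115.71) → (79.50,126.31) → (77.81,139.75) → (79.78,156.01).

Shape 5 is a cubic bezier drawn with `<path>`. Its stroke #ff00ff means cut at S881, F1171. After flipping Y the toolpath is (39.62,158.25) → (51.71,152.72) → (64.62,122.67) → (77.97,82.93) → (91.34,48.33) → (104.36,33.72).

G21
G90
G0 X28.23 Y175.83
M4 S500
G01 X26.35 Y181.63 F2341
G01 X21.42 Y185.21
G01 X15.32 Y185.21
G01 X10.39 Y181.63
G01 X8.51 Y175.83
G01 X10.39 Y170.03
G01 X15.32 Y166.45
G01 X21.42 Y166.45
G01 X26.35 Y170.03
G01 X28.23 Y175.83
M5
G0 X58.29 Y245.90
M4 S881
G01 X99.00 Y245.90 F1171
G01 X99.00 Y196.78
G01 X58.29 Y196.78
G01 X58.29 Y245.90
M5
G0 X85.62 Y23.45
M4 S500
G01 X84.28 Y27.57 F2341
G01 X80.78 Y30.12
G01 X76.44 Y30.12
G01 X72.94 Y27.57
G01 X71.60 Y23.45
G01 X72.94 Y19.33
G01 X76.44 Y16.78
G01 X80.78 Y16.78
G01 X84.28 Y19.33
G01 X85.62 Y23.45
M5
G0 X106.58 Y102.98
M4 S500
G01 X93.89 Y107.93 F2341
G01 X84.86 Y115.71
G01 X79.50 Y126.31
G01 X77.81 Y139.75
G01 X79.78 Y156.01
M5
G0 X39.62 Y158.25
M4 S881
G01 X51.71 Y152.72 F1171
G01 X64.62 Y122.67
G01 X77.97 Y82.93
G01 X91.34 Y48.33
G01 X104.36 Y33.72
M5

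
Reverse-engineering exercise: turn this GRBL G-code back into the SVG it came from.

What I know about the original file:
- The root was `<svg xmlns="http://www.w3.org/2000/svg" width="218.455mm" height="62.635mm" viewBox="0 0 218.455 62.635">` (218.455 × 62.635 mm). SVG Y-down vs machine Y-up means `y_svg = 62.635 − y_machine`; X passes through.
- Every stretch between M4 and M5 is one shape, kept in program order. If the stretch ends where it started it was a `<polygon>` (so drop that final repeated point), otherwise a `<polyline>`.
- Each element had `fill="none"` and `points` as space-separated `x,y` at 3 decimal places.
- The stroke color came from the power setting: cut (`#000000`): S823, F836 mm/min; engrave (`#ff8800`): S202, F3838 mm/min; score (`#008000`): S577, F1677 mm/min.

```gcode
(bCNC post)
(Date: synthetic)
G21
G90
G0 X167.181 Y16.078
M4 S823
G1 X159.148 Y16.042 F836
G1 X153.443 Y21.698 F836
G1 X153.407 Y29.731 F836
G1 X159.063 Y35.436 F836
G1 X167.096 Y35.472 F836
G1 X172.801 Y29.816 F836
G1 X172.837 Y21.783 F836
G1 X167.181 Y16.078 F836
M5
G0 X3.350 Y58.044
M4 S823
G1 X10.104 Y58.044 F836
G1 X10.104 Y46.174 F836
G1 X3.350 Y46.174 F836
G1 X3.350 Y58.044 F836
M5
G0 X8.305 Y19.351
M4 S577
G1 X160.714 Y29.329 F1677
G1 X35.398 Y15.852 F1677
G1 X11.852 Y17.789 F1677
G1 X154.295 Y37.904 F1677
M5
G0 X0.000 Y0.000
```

y_svg = 62.635 − y_m.

[1] S823→`#000000` (cut); closed run; points: 167.181,46.557 159.148,46.593 153.443,40.937 153.407,32.904 159.063,27.199 167.096,27.163 172.801,32.819 172.837,40.852

[2] S823→`#000000` (cut); closed run; points: 3.350,4.591 10.104,4.591 10.104,16.461 3.350,16.461

[3] S577→`#008000` (score); open run; points: 8.305,43.284 160.714,33.306 35.398,46.783 11.852,44.846 154.295,24.731

<svg xmlns="http://www.w3.org/2000/svg" width="218.455mm" height="62.635mm" viewBox="0 0 218.455 62.635">
  <polygon points="167.181,46.557 159.148,46.593 153.443,40.937 153.407,32.904 159.063,27.199 167.096,27.163 172.801,32.819 172.837,40.852" fill="none" stroke="#000000"/>
  <polygon points="3.350,4.591 10.104,4.591 10.104,16.461 3.350,16.461" fill="none" stroke="#000000"/>
  <polyline points="8.305,43.284 160.714,33.306 35.398,46.783 11.852,44.846 154.295,24.731" fill="none" stroke="#008000"/>
</svg>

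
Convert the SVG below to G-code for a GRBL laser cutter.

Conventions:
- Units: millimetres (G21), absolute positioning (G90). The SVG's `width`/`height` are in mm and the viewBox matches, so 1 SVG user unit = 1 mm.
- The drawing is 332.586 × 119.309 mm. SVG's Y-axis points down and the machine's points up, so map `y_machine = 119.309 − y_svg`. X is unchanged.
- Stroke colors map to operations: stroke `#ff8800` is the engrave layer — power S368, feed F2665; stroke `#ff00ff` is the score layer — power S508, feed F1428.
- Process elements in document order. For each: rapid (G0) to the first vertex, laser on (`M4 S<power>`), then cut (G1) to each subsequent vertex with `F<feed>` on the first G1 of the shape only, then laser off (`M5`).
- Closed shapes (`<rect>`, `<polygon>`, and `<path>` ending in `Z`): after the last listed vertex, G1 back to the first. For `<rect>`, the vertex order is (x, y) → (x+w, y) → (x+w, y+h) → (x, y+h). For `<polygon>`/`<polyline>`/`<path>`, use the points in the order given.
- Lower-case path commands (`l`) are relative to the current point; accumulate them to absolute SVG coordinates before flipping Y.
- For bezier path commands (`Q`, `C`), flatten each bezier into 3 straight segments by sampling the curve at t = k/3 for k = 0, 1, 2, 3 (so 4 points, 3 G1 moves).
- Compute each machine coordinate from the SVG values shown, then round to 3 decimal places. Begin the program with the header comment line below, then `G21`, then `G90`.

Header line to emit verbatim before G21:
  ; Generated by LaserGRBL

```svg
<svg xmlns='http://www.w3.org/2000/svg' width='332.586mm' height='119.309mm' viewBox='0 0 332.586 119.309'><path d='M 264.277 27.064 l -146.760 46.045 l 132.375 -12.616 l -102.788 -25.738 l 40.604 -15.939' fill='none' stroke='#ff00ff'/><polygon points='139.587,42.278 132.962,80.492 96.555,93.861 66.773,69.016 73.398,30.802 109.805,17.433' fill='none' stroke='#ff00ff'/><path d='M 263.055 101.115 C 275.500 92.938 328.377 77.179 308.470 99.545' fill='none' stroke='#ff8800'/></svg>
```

1 u = 1 mm; y_m = 119.309 − y.

[1] `<path>` open polyline, #ff00ff→score S508 F1428: (264.277,92.245) → (117.517,46.200) → (249.892,58.816) → (147.104,84.554) → (187.708,100.493)

[2] `<polygon>` regular polygon, #ff00ff→score S508 F1428: (139.587,77.031) → (132.962,38.817) → (96.555,25.448) → (66.773,50.293) → (73.398,88.507) → (109.805,101.876) → (139.587,77.031) (closed)

[3] `<path>` cubic bezier, #ff8800→engrave S368 F2665: (263.055,18.194) → (284.784,27.205) → (308.309,31.115) → (308.470,19.764)

; Generated by LaserGRBL
G21
G90
G0 X264.277 Y92.245
M4 S508
G1 X117.517 Y46.200 F1428
G1 X249.892 Y58.816
G1 X147.104 Y84.554
G1 X187.708 Y100.493
M5
G0 X139.587 Y77.031
M4 S508
G1 X132.962 Y38.817 F1428
G1 X96.555 Y25.448
G1 X66.773 Y50.293
G1 X73.398 Y88.507
G1 X109.805 Y101.876
G1 X139.587 Y77.031
M5
G0 X263.055 Y18.194
M4 S368
G1 X284.784 Y27.205 F2665
G1 X308.309 Y31.115
G1 X308.470 Y19.764
M5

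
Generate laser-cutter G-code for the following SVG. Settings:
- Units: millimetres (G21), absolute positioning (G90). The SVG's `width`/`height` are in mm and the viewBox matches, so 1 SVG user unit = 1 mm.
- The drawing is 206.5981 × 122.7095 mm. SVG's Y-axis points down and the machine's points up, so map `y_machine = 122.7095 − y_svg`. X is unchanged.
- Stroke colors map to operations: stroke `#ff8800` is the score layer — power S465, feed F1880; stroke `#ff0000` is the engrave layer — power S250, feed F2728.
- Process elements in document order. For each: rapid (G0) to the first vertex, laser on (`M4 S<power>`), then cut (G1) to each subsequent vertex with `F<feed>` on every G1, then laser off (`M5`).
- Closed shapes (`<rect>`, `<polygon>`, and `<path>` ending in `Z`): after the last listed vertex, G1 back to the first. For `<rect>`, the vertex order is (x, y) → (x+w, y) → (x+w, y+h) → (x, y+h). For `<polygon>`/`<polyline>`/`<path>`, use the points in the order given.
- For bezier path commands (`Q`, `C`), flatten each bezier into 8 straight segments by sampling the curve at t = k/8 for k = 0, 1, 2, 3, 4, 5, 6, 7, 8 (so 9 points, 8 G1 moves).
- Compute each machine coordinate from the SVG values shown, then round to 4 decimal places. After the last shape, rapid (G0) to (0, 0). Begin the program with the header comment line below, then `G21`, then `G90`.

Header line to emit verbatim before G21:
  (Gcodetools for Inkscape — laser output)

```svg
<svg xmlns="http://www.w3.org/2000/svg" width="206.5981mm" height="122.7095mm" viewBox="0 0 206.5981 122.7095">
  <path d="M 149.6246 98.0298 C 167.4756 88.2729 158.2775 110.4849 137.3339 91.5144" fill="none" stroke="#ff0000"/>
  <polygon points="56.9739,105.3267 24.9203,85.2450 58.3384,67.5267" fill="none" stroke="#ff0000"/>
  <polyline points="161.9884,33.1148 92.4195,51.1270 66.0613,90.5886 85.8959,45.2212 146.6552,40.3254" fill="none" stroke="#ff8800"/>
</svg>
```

(Gcodetools for Inkscape — laser output)
G21
G90
G0 X149.6246 Y24.6797
M4 S250
G1 X155.0807 Y26.9829 F2728
G1 X158.1803 Y27.1462 F2728
G1 X159.1027 Y26.0269 F2728
G1 X158.0272 Y24.4823 F2728
G1 X155.1333 Y23.3696 F2728
G1 X150.6002 Y23.5460 F2728
G1 X144.6073 Y25.8687 F2728
G1 X137.3339 Y31.1951 F2728
M5
G0 X56.9739 Y17.3828
M4 S250
G1 X24.9203 Y37.4645 F2728
G1 X58.3384 Y55.1828 F2728
G1 X56.9739 Y17.3828 F2728
M5
G0 X161.9884 Y89.5947
M4 S465
G1 X92.4195 Y71.5825 F1880
G1 X66.0613 Y32.1209 F1880
G1 X85.8959 Y77.4883 F1880
G1 X146.6552 Y82.3841 F1880
M5
G0 X0.0000 Y0.0000

viewBox `0 0 206.5981 122.7095` with mm width/height → 1 unit = 1 mm. Flip: y_m = 122.7095 − y_svg.

**Shape 1** — `<path>` cubic bezier, stroke `#ff0000` → engrave (S250, F2728). Control points (SVG): P0=(149.6246,98.0298), P1=(167.4756,88.2729), P2=(158.2775,110.4849), P3=(137.3339,91.5144); sampled at t=k/8. Machine vertices: (149.6246,24.6797) → (155.0807,26.9829) → (158.1803,27.1462) → (159.1027,26.0269) → (158.0272,24.4823) → (155.1333,23.3696) → (150.6002,23.5460) → (144.6073,25.8687) → (137.3339,31.1951). Open path.

**Shape 2** — `<polygon>` regular polygon, stroke `#ff0000` → engrave (S250, F2728). Machine vertices: (56.9739,17.3828) → (24.9203,37.4645) → (58.3384,55.1828) → (56.9739,17.3828). Closed: final G1 returns to the first vertex.

**Shape 3** — `<polyline>` open polyline, stroke `#ff8800` → score (S465, F1880). Machine vertices: (161.9884,89.5947) → (92.4195,71.5825) → (66.0613,32.1209) → (85.8959,77.4883) → (146.6552,82.3841). Open path.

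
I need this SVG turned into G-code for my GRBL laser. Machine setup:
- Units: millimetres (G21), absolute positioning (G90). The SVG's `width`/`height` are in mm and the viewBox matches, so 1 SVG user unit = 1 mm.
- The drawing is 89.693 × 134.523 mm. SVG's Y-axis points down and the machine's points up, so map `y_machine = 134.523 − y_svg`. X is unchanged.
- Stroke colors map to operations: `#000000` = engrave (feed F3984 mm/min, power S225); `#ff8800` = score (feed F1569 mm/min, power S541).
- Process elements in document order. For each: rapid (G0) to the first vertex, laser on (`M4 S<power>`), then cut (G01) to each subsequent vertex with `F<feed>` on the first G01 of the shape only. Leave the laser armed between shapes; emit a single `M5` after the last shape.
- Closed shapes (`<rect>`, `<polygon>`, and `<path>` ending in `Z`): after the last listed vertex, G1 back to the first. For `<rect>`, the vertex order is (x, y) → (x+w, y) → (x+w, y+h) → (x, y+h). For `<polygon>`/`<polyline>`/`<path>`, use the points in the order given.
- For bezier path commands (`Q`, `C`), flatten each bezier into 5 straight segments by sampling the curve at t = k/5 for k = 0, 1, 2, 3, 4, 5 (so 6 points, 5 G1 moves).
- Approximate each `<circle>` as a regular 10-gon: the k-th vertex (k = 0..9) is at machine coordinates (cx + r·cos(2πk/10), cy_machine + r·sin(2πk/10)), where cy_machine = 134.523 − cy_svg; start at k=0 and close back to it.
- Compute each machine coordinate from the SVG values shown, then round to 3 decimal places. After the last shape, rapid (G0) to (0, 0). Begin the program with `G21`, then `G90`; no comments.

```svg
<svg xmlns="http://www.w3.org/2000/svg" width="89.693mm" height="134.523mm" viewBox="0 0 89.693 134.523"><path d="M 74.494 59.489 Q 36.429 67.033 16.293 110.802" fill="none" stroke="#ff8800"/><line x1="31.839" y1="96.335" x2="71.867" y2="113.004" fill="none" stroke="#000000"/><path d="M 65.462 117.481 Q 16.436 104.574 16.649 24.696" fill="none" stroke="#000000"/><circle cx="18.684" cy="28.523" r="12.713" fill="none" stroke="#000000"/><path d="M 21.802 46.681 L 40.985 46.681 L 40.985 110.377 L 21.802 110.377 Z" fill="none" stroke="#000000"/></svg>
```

G21
G90
G0 X74.494 Y75.034
M4 S541
G01 X59.985 Y70.567 F1569
G01 X46.911 Y63.203
G01 X35.270 Y52.940
G01 X25.065 Y39.780
G01 X16.293 Y23.721
G0 X31.839 Y38.188
M4 S225
G01 X71.867 Y21.519 F3984
G0 X65.462 Y17.042
M4 S225
G01 X47.821 Y24.884 F3984
G01 X34.119 Y38.083
G01 X24.357 Y56.640
G01 X18.533 Y80.555
G01 X16.649 Y109.827
G0 X31.397 Y106.000
M4 S225
G01 X28.969 Y113.473 F3984
G01 X22.613 Y118.091
G01 X14.755 Y118.091
G01 X8.399 Y113.473
G01 X5.971 Y106.000
G01 X8.399 Y98.527
G01 X14.755 Y93.909
G01 X22.613 Y93.909
G01 X28.969 Y98.527
G01 X31.397 Y106.000
G0 X21.802 Y87.842
M4 S225
G01 X40.985 Y87.842 F3984
G01 X40.985 Y24.146
G01 X21.802 Y24.146
G01 X21.802 Y87.842
M5
G0 X0.000 Y0.000

viewBox `0 0 89.693 134.523` with mm width/height → 1 unit = 1 mm. Flip: y_m = 134.523 − y_svg.

**Shape 1** — `<path>` quadratic bezier, stroke `#ff8800` → score (S541, F1569). Control points (SVG): P0=(74.494,59.489), P1=(36.429,67.033), P2=(16.293,110.802); sampled at t=k/5. Machine vertices: (74.494,75.034) → (59.985,70.567) → (46.911,63.203) → (35.270,52.940) → (25.065,39.780) → (16.293,23.721). Open path.

**Shape 2** — `<line>` line segment, stroke `#000000` → engrave (S225, F3984). Machine vertices: (31.839,38.188) → (71.867,21.519). Open path.

**Shape 3** — `<path>` quadratic bezier, stroke `#000000` → engrave (S225, F3984). Control points (SVG): P0=(65.462,117.481), P1=(16.436,104.574), P2=(16.649,24.696); sampled at t=k/5. Machine vertices: (65.462,17.042) → (47.821,24.884) → (34.119,38.083) → (24.357,56.640) → (18.533,80.555) → (16.649,109.827). Open path.

**Shape 4** — `<circle>` circle, stroke `#000000` → engrave (S225, F3984). Machine vertices: (31.397,106.000) → (28.969,113.473) → (22.613,118.091) → (14.755,118.091) → (8.399,113.473) → (5.971,106.000) → (8.399,98.527) → (14.755,93.909) → (22.613,93.909) → (28.969,98.527) → (31.397,106.000). Closed: final G1 returns to the first vertex.

**Shape 5** — `<path>` rectangle, stroke `#000000` → engrave (S225, F3984). Machine vertices: (21.802,87.842) → (40.985,87.842) → (40.985,24.146) → (21.802,24.146) → (21.802,87.842). Closed: final G1 returns to the first vertex.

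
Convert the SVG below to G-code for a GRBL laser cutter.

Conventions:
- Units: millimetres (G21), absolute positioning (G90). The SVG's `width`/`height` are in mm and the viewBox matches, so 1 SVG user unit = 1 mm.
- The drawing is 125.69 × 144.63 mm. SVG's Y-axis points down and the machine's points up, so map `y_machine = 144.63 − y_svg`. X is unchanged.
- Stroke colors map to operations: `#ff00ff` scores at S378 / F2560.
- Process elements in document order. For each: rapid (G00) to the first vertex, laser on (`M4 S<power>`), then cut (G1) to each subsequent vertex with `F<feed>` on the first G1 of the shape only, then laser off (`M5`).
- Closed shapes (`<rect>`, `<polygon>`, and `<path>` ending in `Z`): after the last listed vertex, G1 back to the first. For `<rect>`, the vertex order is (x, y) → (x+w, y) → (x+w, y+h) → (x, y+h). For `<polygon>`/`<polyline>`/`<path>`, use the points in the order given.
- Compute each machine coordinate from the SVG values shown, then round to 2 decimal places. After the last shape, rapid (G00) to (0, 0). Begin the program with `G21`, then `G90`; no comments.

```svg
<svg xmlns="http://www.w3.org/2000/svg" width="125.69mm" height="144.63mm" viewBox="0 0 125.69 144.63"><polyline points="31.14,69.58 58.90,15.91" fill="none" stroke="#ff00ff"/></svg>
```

G21
G90
G00 X31.14 Y75.05
M4 S378
G1 X58.90 Y128.72 F2560
M5
G00 X0.00 Y0.00

viewBox `0 0 125.69 144.63` with mm width/height → 1 unit = 1 mm. Flip: y_m = 144.63 − y_svg.

**Shape 1** — `<polyline>` line segment, stroke `#ff00ff` → score (S378, F2560). Machine vertices: (31.14,75.05) → (58.90,128.72). Open path.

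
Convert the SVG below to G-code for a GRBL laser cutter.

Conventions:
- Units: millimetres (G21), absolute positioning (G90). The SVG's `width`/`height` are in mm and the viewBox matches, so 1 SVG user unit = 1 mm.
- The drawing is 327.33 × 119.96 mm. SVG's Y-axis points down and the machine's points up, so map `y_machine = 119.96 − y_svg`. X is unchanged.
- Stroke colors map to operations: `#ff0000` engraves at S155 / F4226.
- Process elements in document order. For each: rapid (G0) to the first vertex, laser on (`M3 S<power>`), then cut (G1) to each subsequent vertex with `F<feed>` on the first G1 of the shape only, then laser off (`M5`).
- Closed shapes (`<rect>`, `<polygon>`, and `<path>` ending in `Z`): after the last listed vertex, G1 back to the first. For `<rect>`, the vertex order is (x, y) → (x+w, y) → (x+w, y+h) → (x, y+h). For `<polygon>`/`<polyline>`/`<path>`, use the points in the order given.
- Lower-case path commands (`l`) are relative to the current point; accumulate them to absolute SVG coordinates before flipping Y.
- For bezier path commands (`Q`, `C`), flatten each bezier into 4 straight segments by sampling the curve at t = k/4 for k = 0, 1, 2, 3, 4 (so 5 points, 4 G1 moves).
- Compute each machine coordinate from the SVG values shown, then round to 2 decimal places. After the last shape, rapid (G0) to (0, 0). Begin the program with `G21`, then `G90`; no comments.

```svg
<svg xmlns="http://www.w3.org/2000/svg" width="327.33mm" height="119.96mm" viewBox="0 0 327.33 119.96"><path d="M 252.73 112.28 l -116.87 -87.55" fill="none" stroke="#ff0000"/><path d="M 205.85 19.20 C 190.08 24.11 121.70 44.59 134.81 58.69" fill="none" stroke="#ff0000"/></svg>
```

Since the viewBox matches the mm dimensions, user units are millimetres directly. The only transform is the Y-flip y_m = 119.96 − y_svg.

Shape 1 is a line segment drawn with `<path>`. Its stroke #ff0000 means engrave at S155, F4226. After flipping Y the toolpath is (252.73,7.68) → (135.86,95.23).

Shape 2 is a cubic bezier drawn with `<path>`. Its stroke #ff0000 means engrave at S155, F4226. After flipping Y the toolpath is (205.85,100.76) → (186.25,94.50) → (159.50,84.46) → (138.16,72.70) → (134.81,61.27).

G21
G90
G0 X252.73 Y7.68
M3 S155
G1 X135.86 Y95.23 F4226
M5
G0 X205.85 Y100.76
M3 S155
G1 X186.25 Y94.50 F4226
G1 X159.50 Y84.46
G1 X138.16 Y72.70
G1 X134.81 Y61.27
M5
G0 X0.00 Y0.00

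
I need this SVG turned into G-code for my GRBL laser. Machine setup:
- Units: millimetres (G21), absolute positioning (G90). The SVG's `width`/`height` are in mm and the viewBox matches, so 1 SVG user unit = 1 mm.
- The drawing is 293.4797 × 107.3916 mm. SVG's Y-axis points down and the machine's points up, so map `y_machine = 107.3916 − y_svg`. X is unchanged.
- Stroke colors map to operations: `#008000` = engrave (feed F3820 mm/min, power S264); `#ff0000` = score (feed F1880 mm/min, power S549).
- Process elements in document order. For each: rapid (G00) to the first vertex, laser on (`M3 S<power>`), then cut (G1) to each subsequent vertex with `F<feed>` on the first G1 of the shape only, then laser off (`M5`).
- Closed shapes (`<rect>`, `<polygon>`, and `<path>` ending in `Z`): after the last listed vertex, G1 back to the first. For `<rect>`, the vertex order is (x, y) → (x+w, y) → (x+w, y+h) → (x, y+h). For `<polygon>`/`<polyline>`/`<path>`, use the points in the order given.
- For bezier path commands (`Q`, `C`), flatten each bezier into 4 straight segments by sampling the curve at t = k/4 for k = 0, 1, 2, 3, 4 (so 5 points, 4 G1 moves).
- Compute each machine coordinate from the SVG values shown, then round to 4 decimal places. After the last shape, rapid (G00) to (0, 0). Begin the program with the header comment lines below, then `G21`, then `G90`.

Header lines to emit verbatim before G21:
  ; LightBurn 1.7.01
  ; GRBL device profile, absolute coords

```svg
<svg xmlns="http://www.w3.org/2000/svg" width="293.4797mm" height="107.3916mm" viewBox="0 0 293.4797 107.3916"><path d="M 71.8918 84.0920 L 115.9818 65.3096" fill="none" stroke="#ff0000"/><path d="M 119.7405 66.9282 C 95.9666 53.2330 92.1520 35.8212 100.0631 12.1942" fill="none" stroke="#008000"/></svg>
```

1 u = 1 mm; y_m = 107.3916 − y.

[1] `<path>` line segment, #ff0000→score S549 F1880: (71.8918,23.2996) → (115.9818,42.0820)

[2] `<path>` cubic bezier, #008000→engrave S264 F3820: (119.7405,40.4634) → (105.5238,51.4707) → (98.0199,64.1060) → (96.4570,78.6035) → (100.0631,95.1974)

; LightBurn 1.7.01
; GRBL device profile, absolute coords
G21
G90
G00 X71.8918 Y23.2996
M3 S549
G1 X115.9818 Y42.0820 F1880
M5
G00 X119.7405 Y40.4634
M3 S264
G1 X105.5238 Y51.4707 F3820
G1 X98.0199 Y64.1060
G1 X96.4570 Y78.6035
G1 X100.0631 Y95.1974
M5
G00 X0.0000 Y0.0000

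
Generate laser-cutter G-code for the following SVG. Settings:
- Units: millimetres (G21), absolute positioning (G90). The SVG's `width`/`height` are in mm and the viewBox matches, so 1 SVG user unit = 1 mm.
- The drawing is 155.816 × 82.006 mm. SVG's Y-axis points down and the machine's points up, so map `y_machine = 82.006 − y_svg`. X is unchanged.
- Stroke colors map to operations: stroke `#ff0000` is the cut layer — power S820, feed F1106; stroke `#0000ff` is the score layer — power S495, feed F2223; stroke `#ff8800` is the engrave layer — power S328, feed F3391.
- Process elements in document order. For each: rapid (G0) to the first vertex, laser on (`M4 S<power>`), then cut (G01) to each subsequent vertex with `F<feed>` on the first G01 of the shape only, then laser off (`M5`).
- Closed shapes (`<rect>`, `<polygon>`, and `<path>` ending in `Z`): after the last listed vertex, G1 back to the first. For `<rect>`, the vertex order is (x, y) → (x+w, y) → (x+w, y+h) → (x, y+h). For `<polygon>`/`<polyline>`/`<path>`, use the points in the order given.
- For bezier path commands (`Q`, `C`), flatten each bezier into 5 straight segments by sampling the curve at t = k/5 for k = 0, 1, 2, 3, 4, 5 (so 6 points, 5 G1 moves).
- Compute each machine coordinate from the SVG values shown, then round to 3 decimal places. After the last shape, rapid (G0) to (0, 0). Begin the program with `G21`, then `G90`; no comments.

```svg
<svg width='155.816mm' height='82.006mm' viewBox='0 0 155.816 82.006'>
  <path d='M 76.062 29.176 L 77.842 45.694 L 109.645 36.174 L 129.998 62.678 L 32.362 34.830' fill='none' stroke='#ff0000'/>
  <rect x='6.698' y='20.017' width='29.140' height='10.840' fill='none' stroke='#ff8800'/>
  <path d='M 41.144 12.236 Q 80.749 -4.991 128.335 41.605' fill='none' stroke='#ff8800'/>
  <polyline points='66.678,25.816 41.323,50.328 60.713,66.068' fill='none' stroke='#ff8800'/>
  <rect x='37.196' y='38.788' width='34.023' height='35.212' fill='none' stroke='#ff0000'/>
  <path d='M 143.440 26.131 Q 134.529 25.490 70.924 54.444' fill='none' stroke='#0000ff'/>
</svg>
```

G21
G90
G0 X76.062 Y52.830
M4 S820
G01 X77.842 Y36.312 F1106
G01 X109.645 Y45.832
G01 X129.998 Y19.328
G01 X32.362 Y47.176
M5
G0 X6.698 Y61.989
M4 S328
G01 X35.838 Y61.989 F3391
G01 X35.838 Y51.149
G01 X6.698 Y51.149
G01 X6.698 Y61.989
M5
G0 X41.144 Y69.770
M4 S328
G01 X57.305 Y74.108 F3391
G01 X74.105 Y73.340
G01 X91.543 Y67.466
G01 X109.620 Y56.486
G01 X128.335 Y40.401
M5
G0 X66.678 Y56.190
M4 S328
G01 X41.323 Y31.678 F3391
G01 X60.713 Y15.938
M5
G0 X37.196 Y43.218
M4 S820
G01 X71.219 Y43.218 F1106
G01 X71.219 Y8.006
G01 X37.196 Y8.006
G01 X37.196 Y43.218
M5
G0 X143.440 Y55.875
M4 S495
G01 X137.688 Y54.948 F2223
G01 X127.560 Y51.653
G01 X113.057 Y45.990
G01 X94.178 Y37.960
G01 X70.924 Y27.562
M5
G0 X0.000 Y0.000

1 u = 1 mm; y_m = 82.006 − y.

[1] `<path>` open polyline, #ff0000→cut S820 F1106: (76.062,52.830) → (77.842,36.312) → (109.645,45.832) → (129.998,19.328) → (32.362,47.176)

[2] `<rect>` rectangle, #ff8800→engrave S328 F3391: (6.698,61.989) → (35.838,61.989) → (35.838,51.149) → (6.698,51.149) → (6.698,61.989) (closed)

[3] `<path>` quadratic bezier, #ff8800→engrave S328 F3391: (41.144,69.770) → (57.305,74.108) → (74.105,73.340) → (91.543,67.466) → (109.620,56.486) → (128.335,40.401)

[4] `<polyline>` open polyline, #ff8800→engrave S328 F3391: (66.678,56.190) → (41.323,31.678) → (60.713,15.938)

[5] `<rect>` rectangle, #ff0000→cut S820 F1106: (37.196,43.218) → (71.219,43.218) → (71.219,8.006) → (37.196,8.006) → (37.196,43.218) (closed)

[6] `<path>` quadratic bezier, #0000ff→score S495 F2223: (143.440,55.875) → (137.688,54.948) → (127.560,51.653) → (113.057,45.990) → (94.178,37.960) → (70.924,27.562)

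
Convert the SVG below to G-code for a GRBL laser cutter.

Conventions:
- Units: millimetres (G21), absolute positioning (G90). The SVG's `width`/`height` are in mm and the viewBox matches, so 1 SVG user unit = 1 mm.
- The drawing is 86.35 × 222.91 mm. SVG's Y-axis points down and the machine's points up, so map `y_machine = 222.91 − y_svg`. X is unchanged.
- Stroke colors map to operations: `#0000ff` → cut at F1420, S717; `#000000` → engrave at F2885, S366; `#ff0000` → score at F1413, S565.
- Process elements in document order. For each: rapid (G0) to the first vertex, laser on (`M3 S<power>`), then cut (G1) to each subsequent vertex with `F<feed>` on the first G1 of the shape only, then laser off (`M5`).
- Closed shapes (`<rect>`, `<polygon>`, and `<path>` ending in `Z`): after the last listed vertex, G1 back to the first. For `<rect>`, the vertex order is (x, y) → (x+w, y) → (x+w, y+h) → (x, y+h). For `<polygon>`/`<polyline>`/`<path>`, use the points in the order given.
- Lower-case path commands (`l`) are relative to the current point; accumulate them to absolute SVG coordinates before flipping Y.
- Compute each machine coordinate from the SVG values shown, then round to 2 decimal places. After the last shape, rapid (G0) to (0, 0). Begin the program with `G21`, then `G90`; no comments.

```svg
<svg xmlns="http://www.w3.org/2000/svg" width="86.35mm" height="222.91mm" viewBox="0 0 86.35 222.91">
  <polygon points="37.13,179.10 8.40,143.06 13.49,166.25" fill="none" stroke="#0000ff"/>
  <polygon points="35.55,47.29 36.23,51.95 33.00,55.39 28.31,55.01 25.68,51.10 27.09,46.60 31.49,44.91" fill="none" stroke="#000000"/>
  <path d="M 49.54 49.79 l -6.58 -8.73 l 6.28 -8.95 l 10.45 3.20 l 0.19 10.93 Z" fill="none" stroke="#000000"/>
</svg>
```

viewBox `0 0 86.35 222.91` with mm width/height → 1 unit = 1 mm. Flip: y_m = 222.91 − y_svg.

**Shape 1** — `<polygon>` closed polygon, stroke `#0000ff` → cut (S717, F1420). Machine vertices: (37.13,43.81) → (8.40,79.85) → (13.49,56.66) → (37.13,43.81). Closed: final G1 returns to the first vertex.

**Shape 2** — `<polygon>` regular polygon, stroke `#000000` → engrave (S366, F2885). Machine vertices: (35.55,175.62) → (36.23,170.96) → (33.00,167.52) → (28.31,167.90) → (25.68,171.81) → (27.09,176.31) → (31.49,178.00) → (35.55,175.62). Closed: final G1 returns to the first vertex.

**Shape 3** — `<path>` regular polygon, stroke `#000000` → engrave (S366, F2885). Machine vertices: (49.54,173.12) → (42.96,181.85) → (49.24,190.80) → (59.69,187.60) → (59.88,176.67) → (49.54,173.12). Closed: final G1 returns to the first vertex.

G21
G90
G0 X37.13 Y43.81
M3 S717
G1 X8.40 Y79.85 F1420
G1 X13.49 Y56.66
G1 X37.13 Y43.81
M5
G0 X35.55 Y175.62
M3 S366
G1 X36.23 Y170.96 F2885
G1 X33.00 Y167.52
G1 X28.31 Y167.90
G1 X25.68 Y171.81
G1 X27.09 Y176.31
G1 X31.49 Y178.00
G1 X35.55 Y175.62
M5
G0 X49.54 Y173.12
M3 S366
G1 X42.96 Y181.85 F2885
G1 X49.24 Y190.80
G1 X59.69 Y187.60
G1 X59.88 Y176.67
G1 X49.54 Y173.12
M5
G0 X0.00 Y0.00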